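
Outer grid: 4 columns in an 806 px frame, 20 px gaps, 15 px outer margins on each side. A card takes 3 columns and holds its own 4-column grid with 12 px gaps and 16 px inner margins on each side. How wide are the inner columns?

Outer content = 806 − 2·15 = 776 px.
4c + 3·20 = 776 → 4c = 716 → c = 179 px.
3 columns plus 2 gaps: 537 + 40 = 577 px.
Inner content = 577 − 2·16 = 545 px.
Subtracting 3 gaps of 12 leaves 509 for 4 columns, so d = 127.25 px.

127.25 px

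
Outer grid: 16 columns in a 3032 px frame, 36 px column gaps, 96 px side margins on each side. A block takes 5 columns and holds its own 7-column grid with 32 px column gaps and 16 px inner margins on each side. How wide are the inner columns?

91.25 px

Inside the margins: 3032 − 192 = 2840 px.
16 columns + 15 column gaps: 16c + 15·36 = 2840.
16c = 2840 − 540 = 2300, so c = 143.75 px.
5 columns plus 4 column gaps: 718.75 + 144 = 862.75 px.
Inner content = 862.75 − 2·16 = 830.75 px.
830.75 − 6·32 = 638.75; ÷7 gives d = 91.25 px.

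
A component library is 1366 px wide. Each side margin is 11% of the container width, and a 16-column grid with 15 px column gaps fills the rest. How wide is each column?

1366 × (1 − 2·11%) = 1366 × 78% = 1065.48 px for the columns.
16 columns + 15 column gaps: 16c + 15·15 = 1065.48.
16c = 1065.48 − 225 = 840.48, so c = 52.53 px.

52.53 px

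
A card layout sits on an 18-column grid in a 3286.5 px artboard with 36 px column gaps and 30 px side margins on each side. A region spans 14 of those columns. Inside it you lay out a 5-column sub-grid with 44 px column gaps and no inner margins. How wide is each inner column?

Subtract both margins: 3286.5 − 2·30 = 3226.5 px.
18c + 17·36 = 3226.5 → 18c = 2614.5 → c = 145.25 px.
14 columns plus 13 column gaps: 2033.5 + 468 = 2501.5 px.
5d + 4·44 = 2501.5 → 5d = 2325.5 → d = 465.1 px.

465.1 px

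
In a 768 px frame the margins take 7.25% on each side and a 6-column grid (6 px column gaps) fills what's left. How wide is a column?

Margins: 7.25% × 768 = 55.68 px each, so content = 768 − 111.36 = 656.64 px.
Subtracting 5 column gaps of 6 leaves 626.64 for 6 columns, so c = 104.44 px.

104.44 px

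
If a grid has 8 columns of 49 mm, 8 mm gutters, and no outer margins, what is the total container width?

448 mm

Total width: 8·49 + 7·8 = 448 mm.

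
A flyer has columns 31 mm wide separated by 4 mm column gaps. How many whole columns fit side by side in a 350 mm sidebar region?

10 columns

10 columns: 10·31 + 9·4 = 346 mm ≤ 350.
11 columns: 381 mm > 350. So 10.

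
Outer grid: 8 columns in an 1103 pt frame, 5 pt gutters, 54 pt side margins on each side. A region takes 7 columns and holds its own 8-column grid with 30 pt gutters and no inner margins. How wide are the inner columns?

82.5 pt

Subtract both margins: 1103 − 2·54 = 995 pt.
8c + 7·5 = 995 → 8c = 960 → c = 120 pt.
7-column span = 7·120 + 6·5 = 870 pt.
870 − 7·30 = 660; ÷8 gives d = 82.5 pt.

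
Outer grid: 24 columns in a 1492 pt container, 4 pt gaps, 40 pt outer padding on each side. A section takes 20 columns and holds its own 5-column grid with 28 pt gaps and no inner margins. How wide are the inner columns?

Take off 80 pt of margins, leaving 1412 pt.
1412 − 23·4 = 1320; ÷24 gives c = 55 pt.
20-column span = 20·55 + 19·4 = 1176 pt.
5 columns + 4 gaps: 5d + 4·28 = 1176.
5d = 1176 − 112 = 1064, so d = 212.8 pt.

212.8 pt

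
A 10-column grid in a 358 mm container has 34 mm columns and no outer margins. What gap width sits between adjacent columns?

2 mm

10·34 + 9g = 358 → 9g = 18 → g = 2 mm.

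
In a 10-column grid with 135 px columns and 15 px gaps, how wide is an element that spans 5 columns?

735 px

Span of 5: 5·135 + 4·15 = 675 + 60 = 735 px.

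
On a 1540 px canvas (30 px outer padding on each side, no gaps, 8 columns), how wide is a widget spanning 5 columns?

925 px

Subtract both margins: 1540 − 2·30 = 1480 px.
With no gaps, each column is 1480/8 = 185 px.
5-column span = 5·185 = 925 px.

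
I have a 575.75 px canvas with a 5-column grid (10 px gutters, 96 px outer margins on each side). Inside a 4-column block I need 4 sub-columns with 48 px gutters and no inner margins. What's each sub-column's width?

Inside the margins: 575.75 − 192 = 383.75 px.
383.75 − 4·10 = 343.75; ÷5 gives c = 68.75 px.
Span of 4: 4·68.75 + 3·10 = 275 + 30 = 305 px.
Subtracting 3 gutters of 48 leaves 161 for 4 columns, so d = 40.25 px.

40.25 px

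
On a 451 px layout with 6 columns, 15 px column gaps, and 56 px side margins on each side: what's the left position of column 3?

Content = 451 − 2·56 = 339 px.
6c + 5·15 = 339 → 6c = 264 → c = 44 px.
Before column 3: the margin + 2 columns + 2 column gaps.
Offset = 56 + 2·(44 + 15) = 56 + 118 = 174 px.

174 px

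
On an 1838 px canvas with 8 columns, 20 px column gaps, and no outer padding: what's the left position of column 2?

232.25 px

8 columns + 7 column gaps: 8c + 7·20 = 1838.
8c = 1838 − 140 = 1698, so c = 212.25 px.
Before column 2: 1 column + 1 column gap.
Offset = 1·(212.25 + 20) = 1·232.25 = 232.25 px.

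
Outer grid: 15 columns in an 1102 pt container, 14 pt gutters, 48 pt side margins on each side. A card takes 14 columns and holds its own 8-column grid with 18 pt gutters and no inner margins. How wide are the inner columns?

101.5 pt

Outer content = 1102 − 2·48 = 1006 pt.
15c + 14·14 = 1006 → 15c = 810 → c = 54 pt.
Span of 14: 14·54 + 13·14 = 756 + 182 = 938 pt.
938 − 7·18 = 812; ÷8 gives d = 101.5 pt.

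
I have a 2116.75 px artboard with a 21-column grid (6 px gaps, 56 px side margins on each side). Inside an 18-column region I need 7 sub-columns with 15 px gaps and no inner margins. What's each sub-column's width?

Subtract both margins: 2116.75 − 2·56 = 2004.75 px.
21c + 20·6 = 2004.75 → 21c = 1884.75 → c = 89.75 px.
18 columns plus 17 gaps: 1615.5 + 102 = 1717.5 px.
1717.5 − 6·15 = 1627.5; ÷7 gives d = 232.5 px.

232.5 px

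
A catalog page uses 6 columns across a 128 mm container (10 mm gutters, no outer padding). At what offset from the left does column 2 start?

23 mm

128 − 5·10 = 78; ÷6 gives c = 13 mm.
Before column 2: 1 column + 1 gutter.
Offset = 1·(13 + 10) = 1·23 = 23 mm.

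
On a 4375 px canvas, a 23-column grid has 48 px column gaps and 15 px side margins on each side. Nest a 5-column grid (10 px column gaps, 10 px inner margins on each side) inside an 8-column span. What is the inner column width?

284 px

Outer content = 4375 − 2·15 = 4345 px.
23c + 22·48 = 4345 → 23c = 3289 → c = 143 px.
8-column span = 8·143 + 7·48 = 1480 px.
Inner content = 1480 − 2·10 = 1460 px.
Subtracting 4 column gaps of 10 leaves 1420 for 5 columns, so d = 284 px.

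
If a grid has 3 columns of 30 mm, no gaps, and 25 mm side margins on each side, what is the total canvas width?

Total width: 2·25 + 3·30 = 140 mm.

140 mm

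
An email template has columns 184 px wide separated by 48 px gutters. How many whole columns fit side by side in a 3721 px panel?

16 columns

16 columns: 16·184 + 15·48 = 3664 px ≤ 3721.
17 columns: 3896 px > 3721. So 16.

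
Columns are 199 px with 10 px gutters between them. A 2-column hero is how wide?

2 columns plus 1 gutter: 398 + 10 = 408 px.

408 px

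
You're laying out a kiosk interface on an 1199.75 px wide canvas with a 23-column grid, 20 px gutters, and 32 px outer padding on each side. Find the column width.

Content width = 1199.75 − 2·32 = 1135.75 px.
Subtracting 22 gutters of 20 leaves 695.75 for 23 columns, so c = 30.25 px.

30.25 px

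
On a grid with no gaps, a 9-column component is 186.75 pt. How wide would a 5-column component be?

103.75 pt

186.75 / 9 = 20.75 pt per column.
With no gaps, 5 columns span 5·20.75 = 103.75 pt.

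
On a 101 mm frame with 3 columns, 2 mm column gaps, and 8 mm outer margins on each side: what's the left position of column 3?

Content = 101 − 2·8 = 85 mm.
3 columns + 2 column gaps: 3c + 2·2 = 85.
3c = 85 − 4 = 81, so c = 27 mm.
Column 3 starts at margin + 2·(column + gutter) = 8 + 2·29 = 66 mm.

66 mm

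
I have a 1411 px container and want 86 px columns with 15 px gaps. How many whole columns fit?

14 columns

Each extra column adds 86 + 15 = 101 px.
(1411 + 15) / 101 = 14.12, so 14 columns fit.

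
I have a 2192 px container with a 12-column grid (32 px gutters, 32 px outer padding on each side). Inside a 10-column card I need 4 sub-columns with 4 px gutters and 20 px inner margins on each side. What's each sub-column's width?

429 px

Subtract both margins: 2192 − 2·32 = 2128 px.
Subtracting 11 gutters of 32 leaves 1776 for 12 columns, so c = 148 px.
10 columns plus 9 gutters: 1480 + 288 = 1768 px.
Inner content = 1768 − 2·20 = 1728 px.
1728 − 3·4 = 1716; ÷4 gives d = 429 px.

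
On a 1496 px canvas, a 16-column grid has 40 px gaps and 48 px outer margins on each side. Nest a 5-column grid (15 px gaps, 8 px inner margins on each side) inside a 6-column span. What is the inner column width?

84.8 px

Outer content = 1496 − 2·48 = 1400 px.
16 columns + 15 gaps: 16c + 15·40 = 1400.
16c = 1400 − 600 = 800, so c = 50 px.
6 columns plus 5 gaps: 300 + 200 = 500 px.
Inner content = 500 − 2·8 = 484 px.
484 − 4·15 = 424; ÷5 gives d = 84.8 px.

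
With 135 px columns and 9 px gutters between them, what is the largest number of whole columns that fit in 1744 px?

k columns need k·135 + (k−1)·9 = k·144 − 9.
k·144 − 9 ≤ 1744 → k ≤ 1753 / 144 ≈ 12.17, so k = 12.

12 columns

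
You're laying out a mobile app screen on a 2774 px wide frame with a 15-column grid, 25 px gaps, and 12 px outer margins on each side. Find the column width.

160 px

Subtract both margins: 2774 − 2·12 = 2750 px.
15 columns + 14 gaps: 15c + 14·25 = 2750.
15c = 2750 − 350 = 2400, so c = 160 px.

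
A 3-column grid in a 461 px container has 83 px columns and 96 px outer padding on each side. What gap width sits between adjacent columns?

Take off 192 px of margins, leaving 269 px.
3·83 + 2g = 269 → 2g = 20 → g = 10 px.

10 px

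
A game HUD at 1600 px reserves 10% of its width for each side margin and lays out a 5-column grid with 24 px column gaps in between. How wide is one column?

Margins: 10% × 1600 = 160 px each, so content = 1600 − 320 = 1280 px.
1280 − 4·24 = 1184; ÷5 gives c = 236.8 px.

236.8 px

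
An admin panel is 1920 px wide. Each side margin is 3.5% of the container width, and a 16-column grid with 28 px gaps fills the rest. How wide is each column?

85.35 px

Each margin = 3.5% of 1920 = 67.2 px; content = 1920 − 2·67.2 = 1785.6 px.
Subtracting 15 gaps of 28 leaves 1365.6 for 16 columns, so c = 85.35 px.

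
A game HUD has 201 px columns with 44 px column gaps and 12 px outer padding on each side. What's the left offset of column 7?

1482 px

Each column+gutter stride is 245 px; 6 of them past the 12 px margin is 12 + 1470 = 1482 px.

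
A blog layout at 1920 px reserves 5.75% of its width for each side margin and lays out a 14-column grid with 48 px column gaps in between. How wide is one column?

1920 × (1 − 2·5.75%) = 1920 × 88.5% = 1699.2 px for the columns.
14 columns + 13 column gaps: 14c + 13·48 = 1699.2.
14c = 1699.2 − 624 = 1075.2, so c = 76.8 px.

76.8 px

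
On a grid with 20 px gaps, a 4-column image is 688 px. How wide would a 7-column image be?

1219 px

Subtracting 3 gaps of 20 leaves 628 for 4 columns, so c = 157 px.
Span of 7: 7·157 + 6·20 = 1099 + 120 = 1219 px.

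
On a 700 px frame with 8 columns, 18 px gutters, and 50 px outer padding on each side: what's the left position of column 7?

513.5 px

Content = 700 − 2·50 = 600 px.
Subtracting 7 gutters of 18 leaves 474 for 8 columns, so c = 59.25 px.
Before column 7: the margin + 6 columns + 6 gutters.
Offset = 50 + 6·(59.25 + 18) = 50 + 463.5 = 513.5 px.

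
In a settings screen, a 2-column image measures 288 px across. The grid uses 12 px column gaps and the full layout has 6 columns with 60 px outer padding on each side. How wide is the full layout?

288 − 1·12 = 276; ÷2 gives c = 138 px.
Adding margins, columns and gutters: 120 + 828 + 60 = 1008 px.

1008 px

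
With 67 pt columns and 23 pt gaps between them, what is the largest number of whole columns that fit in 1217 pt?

13 columns

Each extra column adds 67 + 23 = 90 pt.
(1217 + 23) / 90 = 13.78, so 13 columns fit.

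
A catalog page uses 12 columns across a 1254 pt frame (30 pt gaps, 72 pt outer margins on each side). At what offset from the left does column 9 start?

Subtract both margins: 1254 − 2·72 = 1110 pt.
12c + 11·30 = 1110 → 12c = 780 → c = 65 pt.
Each column+gutter stride is 95 pt; 8 of them past the 72 pt margin is 72 + 760 = 832 pt.

832 pt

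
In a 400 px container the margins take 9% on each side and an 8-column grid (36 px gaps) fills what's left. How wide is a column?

Margins: 9% × 400 = 36 px each, so content = 400 − 72 = 328 px.
Subtracting 7 gaps of 36 leaves 76 for 8 columns, so c = 9.5 px.

9.5 px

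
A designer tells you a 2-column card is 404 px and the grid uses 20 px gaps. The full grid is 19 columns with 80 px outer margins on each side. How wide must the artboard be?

4168 px

2c + 1·20 = 404 → 2c = 384 → c = 192 px.
Artboard = 2·80 + 19·192 + 18·20 = 160 + 3648 + 360 = 4168 px.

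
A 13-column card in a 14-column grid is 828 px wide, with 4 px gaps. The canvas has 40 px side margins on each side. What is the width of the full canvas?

828 − 12·4 = 780; ÷13 gives c = 60 px.
Adding margins, columns and gutters: 80 + 840 + 52 = 972 px.

972 px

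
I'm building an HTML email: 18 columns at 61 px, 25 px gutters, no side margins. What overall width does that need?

1523 px

Summing: 1098 + 425 = 1523 px.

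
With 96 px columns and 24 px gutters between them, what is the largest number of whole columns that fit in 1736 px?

14 columns

14 columns: 14·96 + 13·24 = 1656 px ≤ 1736.
15 columns: 1776 px > 1736. So 14.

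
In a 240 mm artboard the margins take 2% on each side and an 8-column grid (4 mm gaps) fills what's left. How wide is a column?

Margins: 2% × 240 = 4.8 mm each, so content = 240 − 9.6 = 230.4 mm.
8 columns + 7 gaps: 8c + 7·4 = 230.4.
8c = 230.4 − 28 = 202.4, so c = 25.3 mm.

25.3 mm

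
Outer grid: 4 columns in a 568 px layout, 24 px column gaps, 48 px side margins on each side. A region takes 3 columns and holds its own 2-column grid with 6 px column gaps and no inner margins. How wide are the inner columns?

171 px

Take off 96 px of margins, leaving 472 px.
472 − 3·24 = 400; ÷4 gives c = 100 px.
3 columns plus 2 column gaps: 300 + 48 = 348 px.
2d + 1·6 = 348 → 2d = 342 → d = 171 px.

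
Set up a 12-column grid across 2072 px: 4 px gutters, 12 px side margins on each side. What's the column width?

Content width = 2072 − 2·12 = 2048 px.
12c + 11·4 = 2048 → 12c = 2004 → c = 167 px.

167 px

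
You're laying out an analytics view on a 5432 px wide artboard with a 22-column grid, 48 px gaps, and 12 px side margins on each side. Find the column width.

Subtract both margins: 5432 − 2·12 = 5408 px.
5408 − 21·48 = 4400; ÷22 gives c = 200 px.

200 px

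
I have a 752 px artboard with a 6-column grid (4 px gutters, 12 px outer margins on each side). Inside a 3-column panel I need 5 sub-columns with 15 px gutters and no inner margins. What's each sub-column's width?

Subtract both margins: 752 − 2·12 = 728 px.
6 columns + 5 gutters: 6c + 5·4 = 728.
6c = 728 − 20 = 708, so c = 118 px.
3 columns plus 2 gutters: 354 + 8 = 362 px.
362 − 4·15 = 302; ÷5 gives d = 60.4 px.

60.4 px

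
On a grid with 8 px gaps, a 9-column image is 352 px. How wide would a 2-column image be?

Subtracting 8 gaps of 8 leaves 288 for 9 columns, so c = 32 px.
Span of 2: 2·32 + 1·8 = 64 + 8 = 72 px.

72 px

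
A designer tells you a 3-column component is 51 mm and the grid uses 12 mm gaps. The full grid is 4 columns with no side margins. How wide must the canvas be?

72 mm

Subtracting 2 gaps of 12 leaves 27 for 3 columns, so c = 9 mm.
Summing: 36 + 36 = 72 mm.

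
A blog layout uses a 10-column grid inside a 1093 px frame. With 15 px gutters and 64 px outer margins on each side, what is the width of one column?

83 px

Take off 128 px of margins, leaving 965 px.
Subtracting 9 gutters of 15 leaves 830 for 10 columns, so c = 83 px.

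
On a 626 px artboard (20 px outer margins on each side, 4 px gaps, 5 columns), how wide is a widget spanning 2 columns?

Content width = 626 − 2·20 = 586 px.
5 columns + 4 gaps: 5c + 4·4 = 586.
5c = 586 − 16 = 570, so c = 114 px.
2-column span = 2·114 + 1·4 = 232 px.

232 px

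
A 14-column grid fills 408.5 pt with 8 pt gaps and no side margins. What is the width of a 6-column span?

Subtracting 13 gaps of 8 leaves 304.5 for 14 columns, so c = 21.75 pt.
6-column span = 6·21.75 + 5·8 = 170.5 pt.

170.5 pt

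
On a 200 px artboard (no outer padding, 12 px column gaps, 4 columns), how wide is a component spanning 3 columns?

200 − 3·12 = 164; ÷4 gives c = 41 px.
3 columns plus 2 column gaps: 123 + 24 = 147 px.

147 px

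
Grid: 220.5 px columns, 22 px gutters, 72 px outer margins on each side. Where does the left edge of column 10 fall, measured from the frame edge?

2254.5 px

Column 10 starts at margin + 9·(column + gutter) = 72 + 9·242.5 = 2254.5 px.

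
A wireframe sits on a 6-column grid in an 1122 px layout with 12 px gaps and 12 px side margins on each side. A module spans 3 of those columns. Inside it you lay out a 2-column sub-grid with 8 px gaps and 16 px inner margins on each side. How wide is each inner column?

Subtract both margins: 1122 − 2·12 = 1098 px.
Subtracting 5 gaps of 12 leaves 1038 for 6 columns, so c = 173 px.
3 columns plus 2 gaps: 519 + 24 = 543 px.
Inner content = 543 − 2·16 = 511 px.
2 columns + 1 gap: 2d + 1·8 = 511.
2d = 511 − 8 = 503, so d = 251.5 px.

251.5 px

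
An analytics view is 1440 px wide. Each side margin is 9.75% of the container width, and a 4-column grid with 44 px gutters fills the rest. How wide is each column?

Margins: 9.75% × 1440 = 140.4 px each, so content = 1440 − 280.8 = 1159.2 px.
Subtracting 3 gutters of 44 leaves 1027.2 for 4 columns, so c = 256.8 px.

256.8 px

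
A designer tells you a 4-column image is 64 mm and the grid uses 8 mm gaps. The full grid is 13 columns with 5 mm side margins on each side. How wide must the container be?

64 − 3·8 = 40; ÷4 gives c = 10 mm.
Adding margins, columns and gutters: 10 + 130 + 96 = 236 mm.

236 mm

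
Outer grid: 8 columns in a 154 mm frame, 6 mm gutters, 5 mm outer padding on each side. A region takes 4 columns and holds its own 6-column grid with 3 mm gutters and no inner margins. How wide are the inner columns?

9 mm

Take off 10 mm of margins, leaving 144 mm.
Subtracting 7 gutters of 6 leaves 102 for 8 columns, so c = 12.75 mm.
Span of 4: 4·12.75 + 3·6 = 51 + 18 = 69 mm.
6d + 5·3 = 69 → 6d = 54 → d = 9 mm.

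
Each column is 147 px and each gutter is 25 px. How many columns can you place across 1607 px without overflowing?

9 columns

9 columns: 9·147 + 8·25 = 1523 px ≤ 1607.
10 columns: 1695 px > 1607. So 9.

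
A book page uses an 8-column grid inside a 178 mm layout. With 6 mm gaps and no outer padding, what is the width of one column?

17 mm

178 − 7·6 = 136; ÷8 gives c = 17 mm.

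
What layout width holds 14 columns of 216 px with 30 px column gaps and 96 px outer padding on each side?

3606 px

Adding margins, columns and gutters: 192 + 3024 + 390 = 3606 px.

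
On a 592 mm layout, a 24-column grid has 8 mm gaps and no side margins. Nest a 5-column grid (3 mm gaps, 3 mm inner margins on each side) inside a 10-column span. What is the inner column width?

44.8 mm

Subtracting 23 gaps of 8 leaves 408 for 24 columns, so c = 17 mm.
10 columns plus 9 gaps: 170 + 72 = 242 mm.
Inner content = 242 − 2·3 = 236 mm.
236 − 4·3 = 224; ÷5 gives d = 44.8 mm.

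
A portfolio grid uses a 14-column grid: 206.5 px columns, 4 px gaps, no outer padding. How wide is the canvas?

2943 px

Canvas = 14·206.5 + 13·4 = 2891 + 52 = 2943 px.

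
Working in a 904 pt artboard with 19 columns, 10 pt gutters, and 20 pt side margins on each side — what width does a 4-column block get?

Content width = 904 − 2·20 = 864 pt.
Subtracting 18 gutters of 10 leaves 684 for 19 columns, so c = 36 pt.
Span of 4: 4·36 + 3·10 = 144 + 30 = 174 pt.

174 pt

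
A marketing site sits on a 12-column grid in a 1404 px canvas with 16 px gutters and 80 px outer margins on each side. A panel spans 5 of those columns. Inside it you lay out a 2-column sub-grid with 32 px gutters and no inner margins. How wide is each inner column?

238.5 px

Take off 160 px of margins, leaving 1244 px.
12 columns + 11 gutters: 12c + 11·16 = 1244.
12c = 1244 − 176 = 1068, so c = 89 px.
Span of 5: 5·89 + 4·16 = 445 + 64 = 509 px.
Subtracting 1 gutter of 32 leaves 477 for 2 columns, so d = 238.5 px.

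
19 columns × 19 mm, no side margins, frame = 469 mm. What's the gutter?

6 mm

Columns use 361 mm, leaving 108 mm across 18 gutters = 6 mm each.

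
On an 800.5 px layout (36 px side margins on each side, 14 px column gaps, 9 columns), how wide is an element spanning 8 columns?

646 px

Take off 72 px of margins, leaving 728.5 px.
9 columns + 8 column gaps: 9c + 8·14 = 728.5.
9c = 728.5 − 112 = 616.5, so c = 68.5 px.
8 columns plus 7 column gaps: 548 + 98 = 646 px.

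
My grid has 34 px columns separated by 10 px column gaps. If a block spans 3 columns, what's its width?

122 px

3-column span = 3·34 + 2·10 = 122 px.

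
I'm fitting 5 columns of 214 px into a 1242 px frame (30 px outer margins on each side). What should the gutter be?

Subtract both margins: 1242 − 2·30 = 1182 px.
Columns use 1070 px, leaving 112 px across 4 gutters = 28 px each.

28 px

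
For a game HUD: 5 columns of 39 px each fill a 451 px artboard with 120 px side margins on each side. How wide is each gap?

4 px

Take off 240 px of margins, leaving 211 px.
5·39 + 4g = 211 → 4g = 16 → g = 4 px.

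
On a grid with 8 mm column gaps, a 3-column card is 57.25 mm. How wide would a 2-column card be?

3c + 2·8 = 57.25 → 3c = 41.25 → c = 13.75 mm.
2 columns plus 1 column gap: 27.5 + 8 = 35.5 mm.

35.5 mm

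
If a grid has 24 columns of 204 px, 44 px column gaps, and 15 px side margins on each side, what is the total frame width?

5938 px

Adding margins, columns and gutters: 30 + 4896 + 1012 = 5938 px.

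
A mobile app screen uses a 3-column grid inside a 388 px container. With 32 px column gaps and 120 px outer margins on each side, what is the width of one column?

Content width = 388 − 2·120 = 148 px.
148 − 2·32 = 84; ÷3 gives c = 28 px.

28 px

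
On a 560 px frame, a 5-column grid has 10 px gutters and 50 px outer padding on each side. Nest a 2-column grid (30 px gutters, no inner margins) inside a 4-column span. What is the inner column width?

168 px

Take off 100 px of margins, leaving 460 px.
5c + 4·10 = 460 → 5c = 420 → c = 84 px.
Span of 4: 4·84 + 3·10 = 336 + 30 = 366 px.
366 − 1·30 = 336; ÷2 gives d = 168 px.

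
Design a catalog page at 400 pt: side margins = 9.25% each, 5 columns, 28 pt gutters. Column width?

Margins: 9.25% × 400 = 37 pt each, so content = 400 − 74 = 326 pt.
326 − 4·28 = 214; ÷5 gives c = 42.8 pt.

42.8 pt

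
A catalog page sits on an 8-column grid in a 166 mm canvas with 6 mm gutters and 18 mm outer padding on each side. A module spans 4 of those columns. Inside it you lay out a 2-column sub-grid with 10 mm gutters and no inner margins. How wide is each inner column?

Take off 36 mm of margins, leaving 130 mm.
130 − 7·6 = 88; ÷8 gives c = 11 mm.
Span of 4: 4·11 + 3·6 = 44 + 18 = 62 mm.
2d + 1·10 = 62 → 2d = 52 → d = 26 mm.

26 mm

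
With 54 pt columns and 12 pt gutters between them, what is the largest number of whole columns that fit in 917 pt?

14 columns

k columns need k·54 + (k−1)·12 = k·66 − 12.
k·66 − 12 ≤ 917 → k ≤ 929 / 66 ≈ 14.08, so k = 14.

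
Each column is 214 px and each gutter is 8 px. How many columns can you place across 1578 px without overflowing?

7 columns: 7·214 + 6·8 = 1546 px ≤ 1578.
8 columns: 1768 px > 1578. So 7.

7 columns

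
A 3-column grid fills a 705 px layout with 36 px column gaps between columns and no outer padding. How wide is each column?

211 px

705 − 2·36 = 633; ÷3 gives c = 211 px.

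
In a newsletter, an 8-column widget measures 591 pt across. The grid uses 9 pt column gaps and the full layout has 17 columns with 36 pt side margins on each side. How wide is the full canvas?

591 − 7·9 = 528; ÷8 gives c = 66 pt.
Canvas = 2·36 + 17·66 + 16·9 = 72 + 1122 + 144 = 1338 pt.

1338 pt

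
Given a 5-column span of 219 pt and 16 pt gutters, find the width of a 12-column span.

548 pt

5 columns + 4 gutters: 5c + 4·16 = 219.
5c = 219 − 64 = 155, so c = 31 pt.
Span of 12: 12·31 + 11·16 = 372 + 176 = 548 pt.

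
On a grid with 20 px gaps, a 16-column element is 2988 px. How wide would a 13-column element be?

16 columns + 15 gaps: 16c + 15·20 = 2988.
16c = 2988 − 300 = 2688, so c = 168 px.
13-column span = 13·168 + 12·20 = 2424 px.

2424 px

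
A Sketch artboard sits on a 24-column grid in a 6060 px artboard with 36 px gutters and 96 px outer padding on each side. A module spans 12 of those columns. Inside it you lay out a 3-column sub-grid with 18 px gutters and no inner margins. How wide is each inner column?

960 px

Subtract both margins: 6060 − 2·96 = 5868 px.
24 columns + 23 gutters: 24c + 23·36 = 5868.
24c = 5868 − 828 = 5040, so c = 210 px.
12-column span = 12·210 + 11·36 = 2916 px.
3d + 2·18 = 2916 → 3d = 2880 → d = 960 px.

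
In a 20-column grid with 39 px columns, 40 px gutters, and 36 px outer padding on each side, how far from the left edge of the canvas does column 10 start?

Before column 10: the margin + 9 columns + 9 gutters.
Offset = 36 + 9·(39 + 40) = 36 + 711 = 747 px.

747 px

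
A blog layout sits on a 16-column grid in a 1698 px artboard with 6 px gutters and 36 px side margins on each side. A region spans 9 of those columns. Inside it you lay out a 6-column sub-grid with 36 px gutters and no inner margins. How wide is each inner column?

122 px

Take off 72 px of margins, leaving 1626 px.
16 columns + 15 gutters: 16c + 15·6 = 1626.
16c = 1626 − 90 = 1536, so c = 96 px.
9 columns plus 8 gutters: 864 + 48 = 912 px.
6d + 5·36 = 912 → 6d = 732 → d = 122 px.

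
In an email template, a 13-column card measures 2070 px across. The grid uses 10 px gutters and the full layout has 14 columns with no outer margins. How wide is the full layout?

2230 px

Subtracting 12 gutters of 10 leaves 1950 for 13 columns, so c = 150 px.
Total width: 14·150 + 13·10 = 2230 px.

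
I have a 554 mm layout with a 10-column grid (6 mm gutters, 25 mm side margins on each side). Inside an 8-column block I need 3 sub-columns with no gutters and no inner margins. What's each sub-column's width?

Take off 50 mm of margins, leaving 504 mm.
10c + 9·6 = 504 → 10c = 450 → c = 45 mm.
8-column span = 8·45 + 7·6 = 402 mm.
With no gutters, each column is 402/3 = 134 mm.

134 mm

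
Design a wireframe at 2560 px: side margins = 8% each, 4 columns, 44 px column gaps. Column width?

2560 × (1 − 2·8%) = 2560 × 84% = 2150.4 px for the columns.
Subtracting 3 column gaps of 44 leaves 2018.4 for 4 columns, so c = 504.6 px.

504.6 px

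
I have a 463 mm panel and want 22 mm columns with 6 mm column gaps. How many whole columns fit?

16 columns

16 columns: 16·22 + 15·6 = 442 mm ≤ 463.
17 columns: 470 mm > 463. So 16.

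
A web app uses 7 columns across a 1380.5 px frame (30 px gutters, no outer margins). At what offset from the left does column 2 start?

1380.5 − 6·30 = 1200.5; ÷7 gives c = 171.5 px.
No margin, so column 2 starts at 1·(column + gutter) = 1·201.5 = 201.5 px.

201.5 px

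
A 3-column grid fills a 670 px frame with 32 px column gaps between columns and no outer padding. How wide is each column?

202 px

3 columns + 2 column gaps: 3c + 2·32 = 670.
3c = 670 − 64 = 606, so c = 202 px.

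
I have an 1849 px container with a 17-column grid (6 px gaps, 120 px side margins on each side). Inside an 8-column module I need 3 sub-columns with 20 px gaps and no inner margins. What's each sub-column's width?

238 px

Subtract both margins: 1849 − 2·120 = 1609 px.
1609 − 16·6 = 1513; ÷17 gives c = 89 px.
Span of 8: 8·89 + 7·6 = 712 + 42 = 754 px.
3 columns + 2 gaps: 3d + 2·20 = 754.
3d = 754 − 40 = 714, so d = 238 px.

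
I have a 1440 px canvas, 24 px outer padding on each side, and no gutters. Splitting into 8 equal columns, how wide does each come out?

Inside the margins: 1440 − 48 = 1392 px.
With no gutters, each column is 1392/8 = 174 px.

174 px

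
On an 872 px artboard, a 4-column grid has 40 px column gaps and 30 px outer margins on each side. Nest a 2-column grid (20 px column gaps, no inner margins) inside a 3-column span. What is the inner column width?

289.5 px

Outer content = 872 − 2·30 = 812 px.
4c + 3·40 = 812 → 4c = 692 → c = 173 px.
3-column span = 3·173 + 2·40 = 599 px.
2d + 1·20 = 599 → 2d = 579 → d = 289.5 px.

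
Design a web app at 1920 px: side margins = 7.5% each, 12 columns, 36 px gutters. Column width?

Each margin = 7.5% of 1920 = 144 px; content = 1920 − 2·144 = 1632 px.
12c + 11·36 = 1632 → 12c = 1236 → c = 103 px.

103 px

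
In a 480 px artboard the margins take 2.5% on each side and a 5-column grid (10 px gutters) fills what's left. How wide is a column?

83.2 px

Each margin = 2.5% of 480 = 12 px; content = 480 − 2·12 = 456 px.
Subtracting 4 gutters of 10 leaves 416 for 5 columns, so c = 83.2 px.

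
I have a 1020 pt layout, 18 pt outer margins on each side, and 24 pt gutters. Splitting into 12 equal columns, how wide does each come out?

Subtract both margins: 1020 − 2·18 = 984 pt.
Subtracting 11 gutters of 24 leaves 720 for 12 columns, so c = 60 pt.

60 pt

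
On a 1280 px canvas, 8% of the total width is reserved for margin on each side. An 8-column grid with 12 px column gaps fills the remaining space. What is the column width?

Margins: 8% × 1280 = 102.4 px each, so content = 1280 − 204.8 = 1075.2 px.
1075.2 − 7·12 = 991.2; ÷8 gives c = 123.9 px.

123.9 px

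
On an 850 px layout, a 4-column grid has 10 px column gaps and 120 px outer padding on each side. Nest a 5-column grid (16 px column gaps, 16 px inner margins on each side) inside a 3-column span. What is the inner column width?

71.8 px

Inside the margins: 850 − 240 = 610 px.
Subtracting 3 column gaps of 10 leaves 580 for 4 columns, so c = 145 px.
3 columns plus 2 column gaps: 435 + 20 = 455 px.
Inner content = 455 − 2·16 = 423 px.
423 − 4·16 = 359; ÷5 gives d = 71.8 px.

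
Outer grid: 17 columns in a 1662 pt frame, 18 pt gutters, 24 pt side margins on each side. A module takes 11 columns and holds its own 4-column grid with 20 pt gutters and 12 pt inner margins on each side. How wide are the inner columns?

238.5 pt

Inside the margins: 1662 − 48 = 1614 pt.
Subtracting 16 gutters of 18 leaves 1326 for 17 columns, so c = 78 pt.
11 columns plus 10 gutters: 858 + 180 = 1038 pt.
Inner content = 1038 − 2·12 = 1014 pt.
1014 − 3·20 = 954; ÷4 gives d = 238.5 pt.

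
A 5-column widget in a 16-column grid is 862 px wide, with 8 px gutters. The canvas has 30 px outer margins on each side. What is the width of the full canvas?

2836 px

Subtracting 4 gutters of 8 leaves 830 for 5 columns, so c = 166 px.
Adding margins, columns and gutters: 60 + 2656 + 120 = 2836 px.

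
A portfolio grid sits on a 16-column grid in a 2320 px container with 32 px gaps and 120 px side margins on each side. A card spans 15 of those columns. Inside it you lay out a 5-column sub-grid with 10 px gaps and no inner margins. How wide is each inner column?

381.6 px

Subtract both margins: 2320 − 2·120 = 2080 px.
16 columns + 15 gaps: 16c + 15·32 = 2080.
16c = 2080 − 480 = 1600, so c = 100 px.
15-column span = 15·100 + 14·32 = 1948 px.
5d + 4·10 = 1948 → 5d = 1908 → d = 381.6 px.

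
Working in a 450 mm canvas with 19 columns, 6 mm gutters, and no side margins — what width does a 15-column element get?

354 mm

19 columns + 18 gutters: 19c + 18·6 = 450.
19c = 450 − 108 = 342, so c = 18 mm.
15 columns plus 14 gutters: 270 + 84 = 354 mm.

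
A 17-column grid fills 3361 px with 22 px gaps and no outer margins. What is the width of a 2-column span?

3361 − 16·22 = 3009; ÷17 gives c = 177 px.
2 columns plus 1 gap: 354 + 22 = 376 px.

376 px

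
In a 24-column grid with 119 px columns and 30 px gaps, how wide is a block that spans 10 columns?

1460 px

10-column span = 10·119 + 9·30 = 1460 px.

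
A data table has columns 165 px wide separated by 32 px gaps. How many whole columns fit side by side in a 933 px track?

Each extra column adds 165 + 32 = 197 px.
(933 + 32) / 197 = 4.90, so 4 columns fit.

4 columns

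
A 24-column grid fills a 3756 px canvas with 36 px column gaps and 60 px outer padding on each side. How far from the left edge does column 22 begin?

3273 px

Subtract both margins: 3756 − 2·60 = 3636 px.
24 columns + 23 column gaps: 24c + 23·36 = 3636.
24c = 3636 − 828 = 2808, so c = 117 px.
Each column+gutter stride is 153 px; 21 of them past the 60 px margin is 60 + 3213 = 3273 px.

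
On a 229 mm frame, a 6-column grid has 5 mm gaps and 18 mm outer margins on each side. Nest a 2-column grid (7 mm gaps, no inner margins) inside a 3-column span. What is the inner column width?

43.5 mm

Inside the margins: 229 − 36 = 193 mm.
193 − 5·5 = 168; ÷6 gives c = 28 mm.
3 columns plus 2 gaps: 84 + 10 = 94 mm.
Subtracting 1 gap of 7 leaves 87 for 2 columns, so d = 43.5 mm.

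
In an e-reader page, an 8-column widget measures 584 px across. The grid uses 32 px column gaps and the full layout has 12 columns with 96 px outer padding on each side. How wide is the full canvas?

1084 px

Subtracting 7 column gaps of 32 leaves 360 for 8 columns, so c = 45 px.
Adding margins, columns and gutters: 192 + 540 + 352 = 1084 px.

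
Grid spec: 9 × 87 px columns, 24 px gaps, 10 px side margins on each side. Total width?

995 px

Container = 2·10 + 9·87 + 8·24 = 20 + 783 + 192 = 995 px.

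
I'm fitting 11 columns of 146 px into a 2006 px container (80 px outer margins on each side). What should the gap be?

24 px

Subtract both margins: 2006 − 2·80 = 1846 px.
Columns use 1606 px, leaving 240 px across 10 gaps = 24 px each.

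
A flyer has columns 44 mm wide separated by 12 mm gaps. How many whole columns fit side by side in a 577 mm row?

10 columns: 10·44 + 9·12 = 548 mm ≤ 577.
11 columns: 604 mm > 577. So 10.

10 columns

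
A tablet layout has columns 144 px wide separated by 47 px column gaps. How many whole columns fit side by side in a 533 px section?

3 columns

k columns need k·144 + (k−1)·47 = k·191 − 47.
k·191 − 47 ≤ 533 → k ≤ 580 / 191 ≈ 3.04, so k = 3.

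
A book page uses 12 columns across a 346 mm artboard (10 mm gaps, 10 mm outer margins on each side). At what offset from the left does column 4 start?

Content = 346 − 2·10 = 326 mm.
12 columns + 11 gaps: 12c + 11·10 = 326.
12c = 326 − 110 = 216, so c = 18 mm.
Each column+gutter stride is 28 mm; 3 of them past the 10 mm margin is 10 + 84 = 94 mm.

94 mm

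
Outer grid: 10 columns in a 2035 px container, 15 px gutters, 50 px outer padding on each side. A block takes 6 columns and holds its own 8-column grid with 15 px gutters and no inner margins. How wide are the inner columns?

Take off 100 px of margins, leaving 1935 px.
Subtracting 9 gutters of 15 leaves 1800 for 10 columns, so c = 180 px.
Span of 6: 6·180 + 5·15 = 1080 + 75 = 1155 px.
8 columns + 7 gutters: 8d + 7·15 = 1155.
8d = 1155 − 105 = 1050, so d = 131.25 px.

131.25 px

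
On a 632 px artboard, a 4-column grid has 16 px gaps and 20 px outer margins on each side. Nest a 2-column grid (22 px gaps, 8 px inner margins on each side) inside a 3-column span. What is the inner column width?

Take off 40 px of margins, leaving 592 px.
4c + 3·16 = 592 → 4c = 544 → c = 136 px.
3-column span = 3·136 + 2·16 = 440 px.
Inner content = 440 − 2·8 = 424 px.
2 columns + 1 gap: 2d + 1·22 = 424.
2d = 424 − 22 = 402, so d = 201 px.

201 px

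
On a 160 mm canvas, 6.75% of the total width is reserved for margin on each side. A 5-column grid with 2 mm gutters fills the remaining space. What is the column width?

26.08 mm

160 × (1 − 2·6.75%) = 160 × 86.5% = 138.4 mm for the columns.
138.4 − 4·2 = 130.4; ÷5 gives c = 26.08 mm.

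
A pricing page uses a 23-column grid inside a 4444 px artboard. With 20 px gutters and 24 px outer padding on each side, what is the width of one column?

Content width = 4444 − 2·24 = 4396 px.
23 columns + 22 gutters: 23c + 22·20 = 4396.
23c = 4396 − 440 = 3956, so c = 172 px.

172 px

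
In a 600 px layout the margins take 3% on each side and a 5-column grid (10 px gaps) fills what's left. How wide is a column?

Each margin = 3% of 600 = 18 px; content = 600 − 2·18 = 564 px.
5 columns + 4 gaps: 5c + 4·10 = 564.
5c = 564 − 40 = 524, so c = 104.8 px.

104.8 px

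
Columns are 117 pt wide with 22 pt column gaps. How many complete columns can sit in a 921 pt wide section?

6 columns

Each extra column adds 117 + 22 = 139 pt.
(921 + 22) / 139 = 6.78, so 6 columns fit.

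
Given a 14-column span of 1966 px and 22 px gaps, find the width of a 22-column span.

3102 px

Subtracting 13 gaps of 22 leaves 1680 for 14 columns, so c = 120 px.
22 columns plus 21 gaps: 2640 + 462 = 3102 px.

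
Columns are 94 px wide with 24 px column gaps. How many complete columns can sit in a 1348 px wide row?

11 columns

11 columns: 11·94 + 10·24 = 1274 px ≤ 1348.
12 columns: 1392 px > 1348. So 11.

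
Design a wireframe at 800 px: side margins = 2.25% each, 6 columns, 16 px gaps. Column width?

800 × (1 − 2·2.25%) = 800 × 95.5% = 764 px for the columns.
6 columns + 5 gaps: 6c + 5·16 = 764.
6c = 764 − 80 = 684, so c = 114 px.

114 px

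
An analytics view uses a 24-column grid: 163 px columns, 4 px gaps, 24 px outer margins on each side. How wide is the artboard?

4052 px

Adding margins, columns and gutters: 48 + 3912 + 92 = 4052 px.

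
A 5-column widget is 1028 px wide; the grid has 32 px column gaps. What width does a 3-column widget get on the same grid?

5 columns + 4 column gaps: 5c + 4·32 = 1028.
5c = 1028 − 128 = 900, so c = 180 px.
Span of 3: 3·180 + 2·32 = 540 + 64 = 604 px.

604 px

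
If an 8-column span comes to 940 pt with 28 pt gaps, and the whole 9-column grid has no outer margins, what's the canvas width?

1061 pt

940 − 7·28 = 744; ÷8 gives c = 93 pt.
Total width: 9·93 + 8·28 = 1061 pt.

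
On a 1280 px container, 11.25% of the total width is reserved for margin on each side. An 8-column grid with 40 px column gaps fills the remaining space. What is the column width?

89 px

1280 × (1 − 2·11.25%) = 1280 × 77.5% = 992 px for the columns.
8 columns + 7 column gaps: 8c + 7·40 = 992.
8c = 992 − 280 = 712, so c = 89 px.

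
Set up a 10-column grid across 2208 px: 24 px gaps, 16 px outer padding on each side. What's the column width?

Subtract both margins: 2208 − 2·16 = 2176 px.
Subtracting 9 gaps of 24 leaves 1960 for 10 columns, so c = 196 px.

196 px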